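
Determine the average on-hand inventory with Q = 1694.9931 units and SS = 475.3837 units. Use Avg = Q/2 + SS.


Q/2 = 847.4965
Avg = 847.4965 + 475.3837 = 1322.8802

1322.8802 units


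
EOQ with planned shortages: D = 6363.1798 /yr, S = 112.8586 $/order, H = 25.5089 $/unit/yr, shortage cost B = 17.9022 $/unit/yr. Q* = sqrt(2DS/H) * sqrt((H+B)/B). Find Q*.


sqrt(2DS/H) = 237.2868
sqrt((H+B)/B) = 1.5572
Q* = 237.2868 * 1.5572 = 369.5054

369.5054 units


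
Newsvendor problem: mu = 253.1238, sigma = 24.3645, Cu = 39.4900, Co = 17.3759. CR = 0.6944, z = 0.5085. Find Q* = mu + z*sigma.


CR = Cu/(Cu+Co) = 39.4900/(39.4900+17.3759) = 0.6944
z = 0.5085
Q* = 253.1238 + 0.5085 * 24.3645 = 265.5131

265.5131 units


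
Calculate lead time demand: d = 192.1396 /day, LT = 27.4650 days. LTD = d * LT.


LTD = 192.1396 * 27.4650 = 5277.1141

5277.1141 units


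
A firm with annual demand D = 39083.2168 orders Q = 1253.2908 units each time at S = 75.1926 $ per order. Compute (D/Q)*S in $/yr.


Number of orders = D/Q = 31.1845
Cost = 31.1845 * 75.1926 = 2344.8418

2344.8418 $/yr


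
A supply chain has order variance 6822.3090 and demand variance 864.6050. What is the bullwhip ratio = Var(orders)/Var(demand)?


BW = 6822.3090 / 864.6050 = 7.8907

7.8907


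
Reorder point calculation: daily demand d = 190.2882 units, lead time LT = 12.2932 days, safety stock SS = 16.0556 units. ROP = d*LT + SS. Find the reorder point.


d*LT = 190.2882 * 12.2932 = 2339.2509
ROP = 2339.2509 + 16.0556 = 2355.3065

2355.3065 units


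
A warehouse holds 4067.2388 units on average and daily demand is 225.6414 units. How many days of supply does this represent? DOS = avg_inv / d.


DOS = 4067.2388 / 225.6414 = 18.0252

18.0252 days


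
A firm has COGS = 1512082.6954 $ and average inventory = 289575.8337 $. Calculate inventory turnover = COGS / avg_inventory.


Turnover = 1512082.6954 / 289575.8337 = 5.2217

5.2217


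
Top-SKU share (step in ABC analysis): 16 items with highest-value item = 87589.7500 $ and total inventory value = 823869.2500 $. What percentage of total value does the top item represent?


Top item = 87589.7500
Total = 823869.2500
Percentage = 87589.7500 / 823869.2500 * 100 = 10.6315

10.6315%


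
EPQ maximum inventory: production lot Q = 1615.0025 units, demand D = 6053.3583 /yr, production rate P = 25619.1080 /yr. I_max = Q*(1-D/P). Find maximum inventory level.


D/P = 0.2363
1 - D/P = 0.7637
I_max = 1615.0025 * 0.7637 = 1233.4050

1233.4050 units


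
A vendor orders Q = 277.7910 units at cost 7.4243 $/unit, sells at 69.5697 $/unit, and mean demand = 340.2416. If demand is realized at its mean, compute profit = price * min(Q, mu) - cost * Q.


Sales at mu = min(277.7910, 340.2416) = 277.7910
Revenue = 69.5697 * 277.7910 = 19325.8365
Total cost = 7.4243 * 277.7910 = 2062.4037
Profit = 19325.8365 - 2062.4037 = 17263.4328

17263.4328 $


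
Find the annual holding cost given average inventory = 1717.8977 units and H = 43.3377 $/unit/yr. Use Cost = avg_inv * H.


Cost = 1717.8977 * 43.3377 = 74449.7352

74449.7352 $/yr


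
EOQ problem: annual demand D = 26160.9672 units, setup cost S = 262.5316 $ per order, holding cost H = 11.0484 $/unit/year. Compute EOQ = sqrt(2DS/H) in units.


2*D*S = 2 * 26160.9672 * 262.5316 = 13736161.1531
2*D*S/H = 1243271.5283
EOQ = sqrt(1243271.5283) = 1115.0209

1115.0209 units


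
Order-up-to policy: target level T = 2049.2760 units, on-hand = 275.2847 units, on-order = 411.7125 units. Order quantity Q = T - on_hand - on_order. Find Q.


Inventory position = OH + OO = 275.2847 + 411.7125 = 686.9972
Q = 2049.2760 - 686.9972 = 1362.2788

1362.2788 units


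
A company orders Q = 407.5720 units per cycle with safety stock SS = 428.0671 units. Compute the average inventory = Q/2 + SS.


Q/2 = 203.7860
Avg = 203.7860 + 428.0671 = 631.8531

631.8531 units


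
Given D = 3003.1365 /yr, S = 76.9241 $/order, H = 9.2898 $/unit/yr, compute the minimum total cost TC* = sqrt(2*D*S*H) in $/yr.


2*D*S*H = 4292139.7705
TC* = sqrt(4292139.7705) = 2071.7480

2071.7480 $/yr


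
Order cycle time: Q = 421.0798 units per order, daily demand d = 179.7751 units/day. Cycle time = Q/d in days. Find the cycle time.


Cycle = 421.0798 / 179.7751 = 2.3423

2.3423 days


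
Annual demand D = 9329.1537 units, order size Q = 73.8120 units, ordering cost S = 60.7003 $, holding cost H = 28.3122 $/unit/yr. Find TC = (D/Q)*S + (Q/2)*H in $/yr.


Ordering cost = D*S/Q = 7671.9562
Holding cost = Q*H/2 = 1044.8901
TC = 7671.9562 + 1044.8901 = 8716.8462

8716.8462 $/yr


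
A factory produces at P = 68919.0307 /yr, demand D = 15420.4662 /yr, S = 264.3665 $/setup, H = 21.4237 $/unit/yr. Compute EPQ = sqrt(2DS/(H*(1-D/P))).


1 - D/P = 1 - 0.2237 = 0.7763
H*(1-D/P) = 16.6302
2DS = 8153309.3553
EPQ = sqrt(490271.3040) = 700.1938

700.1938 units


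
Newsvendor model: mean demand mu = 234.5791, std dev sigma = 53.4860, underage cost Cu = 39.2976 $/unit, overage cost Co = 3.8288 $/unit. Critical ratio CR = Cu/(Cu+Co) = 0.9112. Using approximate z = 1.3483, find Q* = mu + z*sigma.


CR = Cu/(Cu+Co) = 39.2976/(39.2976+3.8288) = 0.9112
z = 1.3483
Q* = 234.5791 + 1.3483 * 53.4860 = 306.6943

306.6943 units


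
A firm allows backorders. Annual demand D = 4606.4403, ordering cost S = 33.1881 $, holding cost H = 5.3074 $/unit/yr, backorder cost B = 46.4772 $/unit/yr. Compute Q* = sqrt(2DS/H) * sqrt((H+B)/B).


sqrt(2DS/H) = 240.0203
sqrt((H+B)/B) = 1.0556
Q* = 240.0203 * 1.0556 = 253.3543

253.3543 units


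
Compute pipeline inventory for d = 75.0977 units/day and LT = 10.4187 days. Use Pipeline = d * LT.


Pipeline = 75.0977 * 10.4187 = 782.4204

782.4204 units


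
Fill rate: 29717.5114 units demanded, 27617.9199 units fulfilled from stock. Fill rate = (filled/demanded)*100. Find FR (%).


FR = 27617.9199 / 29717.5114 * 100 = 92.9348

92.9348%


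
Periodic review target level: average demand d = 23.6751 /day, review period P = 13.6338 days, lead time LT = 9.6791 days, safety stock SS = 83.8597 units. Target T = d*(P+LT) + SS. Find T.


P + LT = 23.3129
d*(P+LT) = 23.6751 * 23.3129 = 551.9352
T = 551.9352 + 83.8597 = 635.7949

635.7949 units


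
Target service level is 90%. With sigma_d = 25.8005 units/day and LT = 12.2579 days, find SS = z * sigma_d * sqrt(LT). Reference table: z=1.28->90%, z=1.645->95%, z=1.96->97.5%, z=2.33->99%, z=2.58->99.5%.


From the table, SL = 90% corresponds to z = 1.28
sqrt(LT) = sqrt(12.2579) = 3.5011
SS = 1.28 * 25.8005 * 3.5011 = 115.6235

115.6235 units


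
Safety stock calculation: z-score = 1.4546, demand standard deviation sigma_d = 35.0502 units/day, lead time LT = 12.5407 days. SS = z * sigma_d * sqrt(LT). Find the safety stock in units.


sqrt(LT) = sqrt(12.5407) = 3.5413
SS = 1.4546 * 35.0502 * 3.5413 = 180.5490

180.5490 units


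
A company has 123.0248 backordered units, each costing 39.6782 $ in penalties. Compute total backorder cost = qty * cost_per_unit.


Total = 123.0248 * 39.6782 = 4881.4026

4881.4026 $


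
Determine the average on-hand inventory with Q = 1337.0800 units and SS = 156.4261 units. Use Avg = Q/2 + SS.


Q/2 = 668.5400
Avg = 668.5400 + 156.4261 = 824.9661

824.9661 units


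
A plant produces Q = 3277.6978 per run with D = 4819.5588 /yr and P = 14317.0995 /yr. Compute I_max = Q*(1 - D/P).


D/P = 0.3366
1 - D/P = 0.6634
I_max = 3277.6978 * 0.6634 = 2174.3279

2174.3279 units


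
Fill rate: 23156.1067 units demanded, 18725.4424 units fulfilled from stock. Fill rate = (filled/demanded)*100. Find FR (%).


FR = 18725.4424 / 23156.1067 * 100 = 80.8661

80.8661%


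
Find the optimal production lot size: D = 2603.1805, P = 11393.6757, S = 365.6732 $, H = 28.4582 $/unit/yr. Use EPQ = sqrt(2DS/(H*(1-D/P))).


1 - D/P = 1 - 0.2285 = 0.7715
H*(1-D/P) = 21.9562
2DS = 1903826.6872
EPQ = sqrt(86710.2615) = 294.4661

294.4661 units


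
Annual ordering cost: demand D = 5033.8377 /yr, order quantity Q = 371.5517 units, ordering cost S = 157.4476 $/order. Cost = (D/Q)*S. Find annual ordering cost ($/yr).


Number of orders = D/Q = 13.5481
Cost = 13.5481 * 157.4476 = 2133.1235

2133.1235 $/yr


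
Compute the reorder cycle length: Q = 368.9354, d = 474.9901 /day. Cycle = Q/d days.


Cycle = 368.9354 / 474.9901 = 0.7767

0.7767 days


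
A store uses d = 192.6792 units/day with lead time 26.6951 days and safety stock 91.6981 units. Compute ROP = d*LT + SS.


d*LT = 192.6792 * 26.6951 = 5143.5905
ROP = 5143.5905 + 91.6981 = 5235.2886

5235.2886 units


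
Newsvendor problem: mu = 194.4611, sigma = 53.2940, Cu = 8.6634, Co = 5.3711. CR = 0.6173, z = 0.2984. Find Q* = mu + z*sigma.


CR = Cu/(Cu+Co) = 8.6634/(8.6634+5.3711) = 0.6173
z = 0.2984
Q* = 194.4611 + 0.2984 * 53.2940 = 210.3640

210.3640 units


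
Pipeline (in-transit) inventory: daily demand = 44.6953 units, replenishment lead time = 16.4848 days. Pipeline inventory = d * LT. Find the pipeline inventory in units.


Pipeline = 44.6953 * 16.4848 = 736.7931

736.7931 units


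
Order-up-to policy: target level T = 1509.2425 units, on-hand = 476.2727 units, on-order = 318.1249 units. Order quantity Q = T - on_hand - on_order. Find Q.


Inventory position = OH + OO = 476.2727 + 318.1249 = 794.3976
Q = 1509.2425 - 794.3976 = 714.8449

714.8449 units


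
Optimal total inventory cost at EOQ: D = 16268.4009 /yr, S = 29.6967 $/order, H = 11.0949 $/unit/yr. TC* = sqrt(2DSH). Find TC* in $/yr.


2*D*S*H = 10720287.8246
TC* = sqrt(10720287.8246) = 3274.1851

3274.1851 $/yr


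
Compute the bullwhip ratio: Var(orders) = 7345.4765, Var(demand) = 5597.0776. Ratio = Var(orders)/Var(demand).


BW = 7345.4765 / 5597.0776 = 1.3124

1.3124


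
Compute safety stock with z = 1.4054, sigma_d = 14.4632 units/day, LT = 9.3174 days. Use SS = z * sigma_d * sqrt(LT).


sqrt(LT) = sqrt(9.3174) = 3.0524
SS = 1.4054 * 14.4632 * 3.0524 = 62.0457

62.0457 units


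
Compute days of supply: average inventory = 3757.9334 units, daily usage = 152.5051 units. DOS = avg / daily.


DOS = 3757.9334 / 152.5051 = 24.6414

24.6414 days


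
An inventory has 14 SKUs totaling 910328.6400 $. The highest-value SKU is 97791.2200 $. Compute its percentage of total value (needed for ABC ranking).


Top item = 97791.2200
Total = 910328.6400
Percentage = 97791.2200 / 910328.6400 * 100 = 10.7424

10.7424%


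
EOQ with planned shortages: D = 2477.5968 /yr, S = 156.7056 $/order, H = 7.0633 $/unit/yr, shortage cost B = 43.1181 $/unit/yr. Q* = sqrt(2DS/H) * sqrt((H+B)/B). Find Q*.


sqrt(2DS/H) = 331.5650
sqrt((H+B)/B) = 1.0788
Q* = 331.5650 * 1.0788 = 357.6929

357.6929 units


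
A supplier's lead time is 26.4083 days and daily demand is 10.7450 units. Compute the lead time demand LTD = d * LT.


LTD = 10.7450 * 26.4083 = 283.7572

283.7572 units


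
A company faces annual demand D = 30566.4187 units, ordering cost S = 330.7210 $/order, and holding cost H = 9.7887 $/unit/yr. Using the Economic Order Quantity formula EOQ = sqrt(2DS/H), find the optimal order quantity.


2*D*S = 2 * 30566.4187 * 330.7210 = 20217913.1178
2*D*S/H = 2065433.9307
EOQ = sqrt(2065433.9307) = 1437.1618

1437.1618 units


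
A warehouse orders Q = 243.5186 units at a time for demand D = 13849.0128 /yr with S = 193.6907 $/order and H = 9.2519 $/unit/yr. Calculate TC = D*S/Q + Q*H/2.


Ordering cost = D*S/Q = 11015.2776
Holding cost = Q*H/2 = 1126.5049
TC = 11015.2776 + 1126.5049 = 12141.7825

12141.7825 $/yr


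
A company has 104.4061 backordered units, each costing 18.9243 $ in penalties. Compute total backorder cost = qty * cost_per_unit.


Total = 104.4061 * 18.9243 = 1975.8124

1975.8124 $


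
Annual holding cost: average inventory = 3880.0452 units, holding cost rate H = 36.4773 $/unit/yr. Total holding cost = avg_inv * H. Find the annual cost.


Cost = 3880.0452 * 36.4773 = 141533.5728

141533.5728 $/yr


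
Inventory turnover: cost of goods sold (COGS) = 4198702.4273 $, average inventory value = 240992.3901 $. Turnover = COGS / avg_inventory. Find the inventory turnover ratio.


Turnover = 4198702.4273 / 240992.3901 = 17.4226

17.4226


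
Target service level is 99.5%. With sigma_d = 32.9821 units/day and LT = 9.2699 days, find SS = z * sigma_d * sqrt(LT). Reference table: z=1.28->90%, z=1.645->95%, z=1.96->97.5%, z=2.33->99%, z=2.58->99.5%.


From the table, SL = 99.5% corresponds to z = 2.58
sqrt(LT) = sqrt(9.2699) = 3.0447
SS = 2.58 * 32.9821 * 3.0447 = 259.0810

259.0810 units


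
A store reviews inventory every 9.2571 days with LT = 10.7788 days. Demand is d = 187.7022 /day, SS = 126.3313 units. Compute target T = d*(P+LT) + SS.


P + LT = 20.0359
d*(P+LT) = 187.7022 * 20.0359 = 3760.7825
T = 3760.7825 + 126.3313 = 3887.1138

3887.1138 units


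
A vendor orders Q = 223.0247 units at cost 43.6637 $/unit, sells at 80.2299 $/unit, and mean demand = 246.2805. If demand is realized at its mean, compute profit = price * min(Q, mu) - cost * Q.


Sales at mu = min(223.0247, 246.2805) = 223.0247
Revenue = 80.2299 * 223.0247 = 17893.2494
Total cost = 43.6637 * 223.0247 = 9738.0836
Profit = 17893.2494 - 9738.0836 = 8155.1658

8155.1658 $


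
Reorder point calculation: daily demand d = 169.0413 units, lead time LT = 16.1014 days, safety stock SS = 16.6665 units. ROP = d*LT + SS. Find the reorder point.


d*LT = 169.0413 * 16.1014 = 2721.8016
ROP = 2721.8016 + 16.6665 = 2738.4681

2738.4681 units


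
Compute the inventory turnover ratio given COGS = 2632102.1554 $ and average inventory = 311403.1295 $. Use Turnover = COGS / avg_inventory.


Turnover = 2632102.1554 / 311403.1295 = 8.4524

8.4524


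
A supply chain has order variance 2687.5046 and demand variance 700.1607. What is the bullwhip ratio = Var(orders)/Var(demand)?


BW = 2687.5046 / 700.1607 = 3.8384

3.8384


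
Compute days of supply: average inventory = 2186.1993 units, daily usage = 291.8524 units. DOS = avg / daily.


DOS = 2186.1993 / 291.8524 = 7.4908

7.4908 days


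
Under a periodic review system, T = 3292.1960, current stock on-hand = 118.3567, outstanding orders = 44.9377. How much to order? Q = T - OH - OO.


Inventory position = OH + OO = 118.3567 + 44.9377 = 163.2944
Q = 3292.1960 - 163.2944 = 3128.9016

3128.9016 units


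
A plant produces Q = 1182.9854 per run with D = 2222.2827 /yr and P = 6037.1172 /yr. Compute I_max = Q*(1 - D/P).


D/P = 0.3681
1 - D/P = 0.6319
I_max = 1182.9854 * 0.6319 = 747.5246

747.5246 units


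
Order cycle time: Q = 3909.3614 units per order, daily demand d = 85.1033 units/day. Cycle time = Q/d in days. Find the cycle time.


Cycle = 3909.3614 / 85.1033 = 45.9367

45.9367 days


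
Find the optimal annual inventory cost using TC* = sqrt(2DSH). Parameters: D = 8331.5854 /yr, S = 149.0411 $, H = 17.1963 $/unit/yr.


2*D*S*H = 42706964.7149
TC* = sqrt(42706964.7149) = 6535.0566

6535.0566 $/yr


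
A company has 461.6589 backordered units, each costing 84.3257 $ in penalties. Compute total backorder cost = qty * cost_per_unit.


Total = 461.6589 * 84.3257 = 38929.7099

38929.7099 $


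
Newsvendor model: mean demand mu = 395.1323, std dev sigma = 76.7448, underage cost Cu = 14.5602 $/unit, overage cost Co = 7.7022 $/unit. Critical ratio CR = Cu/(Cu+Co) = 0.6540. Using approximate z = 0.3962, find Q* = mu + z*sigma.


CR = Cu/(Cu+Co) = 14.5602/(14.5602+7.7022) = 0.6540
z = 0.3962
Q* = 395.1323 + 0.3962 * 76.7448 = 425.5386

425.5386 units


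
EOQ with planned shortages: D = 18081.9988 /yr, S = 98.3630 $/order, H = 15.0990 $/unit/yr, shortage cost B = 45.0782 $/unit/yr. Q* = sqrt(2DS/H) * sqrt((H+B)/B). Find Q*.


sqrt(2DS/H) = 485.3779
sqrt((H+B)/B) = 1.1554
Q* = 485.3779 * 1.1554 = 560.8061

560.8061 units


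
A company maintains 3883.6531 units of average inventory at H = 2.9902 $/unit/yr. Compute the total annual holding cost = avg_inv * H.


Cost = 3883.6531 * 2.9902 = 11612.8995

11612.8995 $/yr


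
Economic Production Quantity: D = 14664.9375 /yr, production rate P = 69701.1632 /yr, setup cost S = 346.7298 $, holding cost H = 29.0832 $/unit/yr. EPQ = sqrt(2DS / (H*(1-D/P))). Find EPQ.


1 - D/P = 1 - 0.2104 = 0.7896
H*(1-D/P) = 22.9642
2DS = 10169541.6928
EPQ = sqrt(442843.8055) = 665.4651

665.4651 units


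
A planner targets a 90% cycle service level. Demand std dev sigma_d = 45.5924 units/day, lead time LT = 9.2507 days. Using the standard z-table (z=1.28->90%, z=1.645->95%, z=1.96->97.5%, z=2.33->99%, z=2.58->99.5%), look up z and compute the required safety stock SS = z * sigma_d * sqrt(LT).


From the table, SL = 90% corresponds to z = 1.28
sqrt(LT) = sqrt(9.2507) = 3.0415
SS = 1.28 * 45.5924 * 3.0415 = 177.4965

177.4965 units


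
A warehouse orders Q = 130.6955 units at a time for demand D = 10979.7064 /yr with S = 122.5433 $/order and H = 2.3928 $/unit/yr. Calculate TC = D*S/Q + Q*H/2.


Ordering cost = D*S/Q = 10294.8415
Holding cost = Q*H/2 = 156.3641
TC = 10294.8415 + 156.3641 = 10451.2056

10451.2056 $/yr


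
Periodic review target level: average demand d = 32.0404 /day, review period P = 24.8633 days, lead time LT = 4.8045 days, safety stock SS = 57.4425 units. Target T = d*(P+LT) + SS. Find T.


P + LT = 29.6678
d*(P+LT) = 32.0404 * 29.6678 = 950.5682
T = 950.5682 + 57.4425 = 1008.0107

1008.0107 units


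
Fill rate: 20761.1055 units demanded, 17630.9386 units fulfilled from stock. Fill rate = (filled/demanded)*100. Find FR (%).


FR = 17630.9386 / 20761.1055 * 100 = 84.9229

84.9229%


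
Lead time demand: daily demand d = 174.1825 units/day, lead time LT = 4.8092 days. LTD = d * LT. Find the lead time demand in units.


LTD = 174.1825 * 4.8092 = 837.6785

837.6785 units


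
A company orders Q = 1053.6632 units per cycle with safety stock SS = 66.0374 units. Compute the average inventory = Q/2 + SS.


Q/2 = 526.8316
Avg = 526.8316 + 66.0374 = 592.8690

592.8690 units


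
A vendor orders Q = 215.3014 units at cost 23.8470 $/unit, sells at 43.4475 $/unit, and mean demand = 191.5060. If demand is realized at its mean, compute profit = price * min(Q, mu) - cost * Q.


Sales at mu = min(215.3014, 191.5060) = 191.5060
Revenue = 43.4475 * 191.5060 = 8320.4569
Total cost = 23.8470 * 215.3014 = 5134.2925
Profit = 8320.4569 - 5134.2925 = 3186.1644

3186.1644 $


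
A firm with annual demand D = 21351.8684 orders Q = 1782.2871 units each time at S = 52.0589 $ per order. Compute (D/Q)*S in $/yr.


Number of orders = D/Q = 11.9800
Cost = 11.9800 * 52.0589 = 623.6676

623.6676 $/yr


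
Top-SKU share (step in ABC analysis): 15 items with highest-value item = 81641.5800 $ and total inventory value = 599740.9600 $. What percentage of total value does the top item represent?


Top item = 81641.5800
Total = 599740.9600
Percentage = 81641.5800 / 599740.9600 * 100 = 13.6128

13.6128%


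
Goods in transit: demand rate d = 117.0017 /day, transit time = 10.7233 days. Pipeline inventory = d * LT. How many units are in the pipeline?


Pipeline = 117.0017 * 10.7233 = 1254.6443

1254.6443 units


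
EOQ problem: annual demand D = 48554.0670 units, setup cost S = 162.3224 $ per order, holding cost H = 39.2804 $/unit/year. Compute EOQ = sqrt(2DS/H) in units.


2*D*S = 2 * 48554.0670 * 162.3224 = 15762825.3704
2*D*S/H = 401289.8385
EOQ = sqrt(401289.8385) = 633.4744

633.4744 units


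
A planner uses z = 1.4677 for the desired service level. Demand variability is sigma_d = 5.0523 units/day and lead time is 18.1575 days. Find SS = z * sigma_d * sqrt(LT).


sqrt(LT) = sqrt(18.1575) = 4.2612
SS = 1.4677 * 5.0523 * 4.2612 = 31.5976

31.5976 units


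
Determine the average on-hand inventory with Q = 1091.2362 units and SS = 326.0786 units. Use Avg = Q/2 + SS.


Q/2 = 545.6181
Avg = 545.6181 + 326.0786 = 871.6967

871.6967 units


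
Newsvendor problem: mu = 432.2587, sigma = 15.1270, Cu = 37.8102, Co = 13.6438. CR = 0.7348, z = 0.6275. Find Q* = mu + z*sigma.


CR = Cu/(Cu+Co) = 37.8102/(37.8102+13.6438) = 0.7348
z = 0.6275
Q* = 432.2587 + 0.6275 * 15.1270 = 441.7509

441.7509 units


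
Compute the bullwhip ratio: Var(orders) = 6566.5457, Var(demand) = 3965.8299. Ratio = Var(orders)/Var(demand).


BW = 6566.5457 / 3965.8299 = 1.6558

1.6558


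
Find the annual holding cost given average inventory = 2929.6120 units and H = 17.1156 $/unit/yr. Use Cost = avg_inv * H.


Cost = 2929.6120 * 17.1156 = 50142.0671

50142.0671 $/yr


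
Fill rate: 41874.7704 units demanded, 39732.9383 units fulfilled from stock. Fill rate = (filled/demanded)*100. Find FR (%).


FR = 39732.9383 / 41874.7704 * 100 = 94.8851

94.8851%


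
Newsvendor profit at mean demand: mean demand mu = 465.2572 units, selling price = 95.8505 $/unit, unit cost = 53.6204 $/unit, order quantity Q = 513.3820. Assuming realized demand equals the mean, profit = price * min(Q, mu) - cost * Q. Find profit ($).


Sales at mu = min(513.3820, 465.2572) = 465.2572
Revenue = 95.8505 * 465.2572 = 44595.1352
Total cost = 53.6204 * 513.3820 = 27527.7482
Profit = 44595.1352 - 27527.7482 = 17067.3871

17067.3871 $


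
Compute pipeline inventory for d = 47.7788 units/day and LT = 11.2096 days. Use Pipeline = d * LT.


Pipeline = 47.7788 * 11.2096 = 535.5812

535.5812 units


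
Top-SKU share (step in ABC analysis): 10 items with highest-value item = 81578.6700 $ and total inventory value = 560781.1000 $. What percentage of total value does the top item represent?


Top item = 81578.6700
Total = 560781.1000
Percentage = 81578.6700 / 560781.1000 * 100 = 14.5473

14.5473%


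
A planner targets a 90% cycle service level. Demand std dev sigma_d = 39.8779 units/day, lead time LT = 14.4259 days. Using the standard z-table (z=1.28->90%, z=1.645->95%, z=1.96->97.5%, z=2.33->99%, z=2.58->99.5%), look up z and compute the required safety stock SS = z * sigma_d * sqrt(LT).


From the table, SL = 90% corresponds to z = 1.28
sqrt(LT) = sqrt(14.4259) = 3.7981
SS = 1.28 * 39.8779 * 3.7981 = 193.8714

193.8714 units


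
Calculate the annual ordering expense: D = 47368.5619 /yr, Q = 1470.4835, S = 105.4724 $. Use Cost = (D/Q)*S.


Number of orders = D/Q = 32.2129
Cost = 32.2129 * 105.4724 = 3397.5736

3397.5736 $/yr


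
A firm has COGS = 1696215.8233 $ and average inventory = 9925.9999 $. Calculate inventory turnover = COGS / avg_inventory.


Turnover = 1696215.8233 / 9925.9999 = 170.8861

170.8861


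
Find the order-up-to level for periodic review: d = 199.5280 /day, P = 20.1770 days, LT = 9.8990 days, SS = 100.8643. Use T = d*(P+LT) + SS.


P + LT = 30.0760
d*(P+LT) = 199.5280 * 30.0760 = 6001.0041
T = 6001.0041 + 100.8643 = 6101.8684

6101.8684 units


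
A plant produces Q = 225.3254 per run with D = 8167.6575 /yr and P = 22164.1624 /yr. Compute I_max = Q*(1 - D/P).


D/P = 0.3685
1 - D/P = 0.6315
I_max = 225.3254 * 0.6315 = 142.2913

142.2913 units


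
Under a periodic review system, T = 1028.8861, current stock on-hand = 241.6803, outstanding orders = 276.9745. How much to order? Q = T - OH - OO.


Inventory position = OH + OO = 241.6803 + 276.9745 = 518.6548
Q = 1028.8861 - 518.6548 = 510.2313

510.2313 units


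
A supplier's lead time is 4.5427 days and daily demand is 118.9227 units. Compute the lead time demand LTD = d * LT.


LTD = 118.9227 * 4.5427 = 540.2301

540.2301 units


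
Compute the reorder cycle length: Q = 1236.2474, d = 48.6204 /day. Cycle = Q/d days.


Cycle = 1236.2474 / 48.6204 = 25.4265

25.4265 days


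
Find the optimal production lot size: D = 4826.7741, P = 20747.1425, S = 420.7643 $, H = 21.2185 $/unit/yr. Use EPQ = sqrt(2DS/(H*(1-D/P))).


1 - D/P = 1 - 0.2326 = 0.7674
H*(1-D/P) = 16.2821
2DS = 4061868.4509
EPQ = sqrt(249468.8653) = 499.4686

499.4686 units


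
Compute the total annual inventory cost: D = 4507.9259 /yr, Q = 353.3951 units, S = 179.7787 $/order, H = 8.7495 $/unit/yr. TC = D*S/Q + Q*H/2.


Ordering cost = D*S/Q = 2293.2663
Holding cost = Q*H/2 = 1546.0152
TC = 2293.2663 + 1546.0152 = 3839.2815

3839.2815 $/yr


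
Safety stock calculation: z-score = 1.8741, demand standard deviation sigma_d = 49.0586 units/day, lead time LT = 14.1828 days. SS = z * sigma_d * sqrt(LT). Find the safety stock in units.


sqrt(LT) = sqrt(14.1828) = 3.7660
SS = 1.8741 * 49.0586 * 3.7660 = 346.2493

346.2493 units


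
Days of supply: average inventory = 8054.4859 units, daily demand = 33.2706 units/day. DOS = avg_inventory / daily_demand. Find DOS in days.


DOS = 8054.4859 / 33.2706 = 242.0902

242.0902 days


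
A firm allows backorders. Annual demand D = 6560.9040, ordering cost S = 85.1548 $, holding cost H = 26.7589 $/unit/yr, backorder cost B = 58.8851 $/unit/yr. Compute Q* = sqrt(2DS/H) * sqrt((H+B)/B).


sqrt(2DS/H) = 204.3465
sqrt((H+B)/B) = 1.2060
Q* = 204.3465 * 1.2060 = 246.4410

246.4410 units


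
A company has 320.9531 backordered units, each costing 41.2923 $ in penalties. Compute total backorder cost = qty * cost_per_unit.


Total = 320.9531 * 41.2923 = 13252.8917

13252.8917 $


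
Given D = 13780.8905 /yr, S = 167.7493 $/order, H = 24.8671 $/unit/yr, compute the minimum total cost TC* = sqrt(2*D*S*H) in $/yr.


2*D*S*H = 114972277.6451
TC* = sqrt(114972277.6451) = 10722.5127

10722.5127 $/yr


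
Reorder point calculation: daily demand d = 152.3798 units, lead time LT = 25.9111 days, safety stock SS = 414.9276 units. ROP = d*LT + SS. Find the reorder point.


d*LT = 152.3798 * 25.9111 = 3948.3282
ROP = 3948.3282 + 414.9276 = 4363.2558

4363.2558 units


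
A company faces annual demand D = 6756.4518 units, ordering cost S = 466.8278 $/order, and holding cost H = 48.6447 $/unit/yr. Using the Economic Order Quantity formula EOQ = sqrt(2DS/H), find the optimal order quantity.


2*D*S = 2 * 6756.4518 * 466.8278 = 6308199.0592
2*D*S/H = 129679.0618
EOQ = sqrt(129679.0618) = 360.1098

360.1098 units


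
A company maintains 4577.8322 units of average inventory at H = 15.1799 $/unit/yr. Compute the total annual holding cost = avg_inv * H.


Cost = 4577.8322 * 15.1799 = 69491.0350

69491.0350 $/yr


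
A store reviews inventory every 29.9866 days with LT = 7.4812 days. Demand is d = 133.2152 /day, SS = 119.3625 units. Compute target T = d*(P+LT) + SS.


P + LT = 37.4678
d*(P+LT) = 133.2152 * 37.4678 = 4991.2805
T = 4991.2805 + 119.3625 = 5110.6430

5110.6430 units


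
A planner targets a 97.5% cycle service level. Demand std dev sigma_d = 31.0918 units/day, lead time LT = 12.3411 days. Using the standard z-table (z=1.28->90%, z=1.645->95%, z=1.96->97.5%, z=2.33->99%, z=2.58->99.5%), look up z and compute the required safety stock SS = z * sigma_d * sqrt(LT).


From the table, SL = 97.5% corresponds to z = 1.96
sqrt(LT) = sqrt(12.3411) = 3.5130
SS = 1.96 * 31.0918 * 3.5130 = 214.0814

214.0814 units


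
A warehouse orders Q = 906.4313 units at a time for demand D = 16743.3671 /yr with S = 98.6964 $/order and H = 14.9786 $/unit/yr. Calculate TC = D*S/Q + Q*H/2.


Ordering cost = D*S/Q = 1823.0947
Holding cost = Q*H/2 = 6788.5359
TC = 1823.0947 + 6788.5359 = 8611.6306

8611.6306 $/yr


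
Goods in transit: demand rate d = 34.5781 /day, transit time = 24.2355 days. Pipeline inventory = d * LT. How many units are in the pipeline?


Pipeline = 34.5781 * 24.2355 = 838.0175

838.0175 units


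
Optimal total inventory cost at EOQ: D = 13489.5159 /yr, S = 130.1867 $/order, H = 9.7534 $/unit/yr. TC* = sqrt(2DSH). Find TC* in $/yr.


2*D*S*H = 34256975.2704
TC* = sqrt(34256975.2704) = 5852.9459

5852.9459 $/yr


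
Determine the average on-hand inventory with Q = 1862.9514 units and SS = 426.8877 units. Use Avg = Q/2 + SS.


Q/2 = 931.4757
Avg = 931.4757 + 426.8877 = 1358.3634

1358.3634 units


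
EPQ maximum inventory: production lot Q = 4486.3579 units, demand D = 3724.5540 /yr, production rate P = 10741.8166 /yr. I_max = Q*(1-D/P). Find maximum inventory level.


D/P = 0.3467
1 - D/P = 0.6533
I_max = 4486.3579 * 0.6533 = 2930.7847

2930.7847 units


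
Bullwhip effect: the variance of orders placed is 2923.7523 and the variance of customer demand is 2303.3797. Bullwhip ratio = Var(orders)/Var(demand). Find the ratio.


BW = 2923.7523 / 2303.3797 = 1.2693

1.2693


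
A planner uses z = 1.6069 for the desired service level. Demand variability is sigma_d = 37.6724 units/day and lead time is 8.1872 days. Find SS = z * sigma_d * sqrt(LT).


sqrt(LT) = sqrt(8.1872) = 2.8613
SS = 1.6069 * 37.6724 * 2.8613 = 173.2127

173.2127 units


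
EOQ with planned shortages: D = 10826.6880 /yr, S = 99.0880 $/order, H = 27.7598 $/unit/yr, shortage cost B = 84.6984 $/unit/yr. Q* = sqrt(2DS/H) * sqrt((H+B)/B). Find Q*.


sqrt(2DS/H) = 278.0130
sqrt((H+B)/B) = 1.1523
Q* = 278.0130 * 1.1523 = 320.3488

320.3488 units


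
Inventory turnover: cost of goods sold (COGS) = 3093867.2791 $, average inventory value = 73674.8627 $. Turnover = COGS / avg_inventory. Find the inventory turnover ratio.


Turnover = 3093867.2791 / 73674.8627 = 41.9935

41.9935


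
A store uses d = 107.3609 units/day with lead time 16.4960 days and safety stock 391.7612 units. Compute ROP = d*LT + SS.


d*LT = 107.3609 * 16.4960 = 1771.0254
ROP = 1771.0254 + 391.7612 = 2162.7866

2162.7866 units


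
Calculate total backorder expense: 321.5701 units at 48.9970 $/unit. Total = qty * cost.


Total = 321.5701 * 48.9970 = 15755.9702

15755.9702 $


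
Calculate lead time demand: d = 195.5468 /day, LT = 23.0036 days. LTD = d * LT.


LTD = 195.5468 * 23.0036 = 4498.2804

4498.2804 units


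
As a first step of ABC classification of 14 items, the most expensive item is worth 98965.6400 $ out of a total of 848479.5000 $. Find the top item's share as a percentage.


Top item = 98965.6400
Total = 848479.5000
Percentage = 98965.6400 / 848479.5000 * 100 = 11.6639

11.6639%


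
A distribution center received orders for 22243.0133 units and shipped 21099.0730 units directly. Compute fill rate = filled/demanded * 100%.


FR = 21099.0730 / 22243.0133 * 100 = 94.8571

94.8571%


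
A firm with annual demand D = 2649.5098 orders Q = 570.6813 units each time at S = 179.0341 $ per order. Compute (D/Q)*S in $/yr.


Number of orders = D/Q = 4.6427
Cost = 4.6427 * 179.0341 = 831.2040

831.2040 $/yr


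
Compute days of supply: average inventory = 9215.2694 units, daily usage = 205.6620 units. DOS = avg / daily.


DOS = 9215.2694 / 205.6620 = 44.8078

44.8078 days


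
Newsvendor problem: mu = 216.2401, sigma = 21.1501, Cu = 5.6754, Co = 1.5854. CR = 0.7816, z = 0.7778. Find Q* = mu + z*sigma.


CR = Cu/(Cu+Co) = 5.6754/(5.6754+1.5854) = 0.7816
z = 0.7778
Q* = 216.2401 + 0.7778 * 21.1501 = 232.6906

232.6906 units


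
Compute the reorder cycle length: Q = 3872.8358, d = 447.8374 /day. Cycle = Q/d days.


Cycle = 3872.8358 / 447.8374 = 8.6479

8.6479 days


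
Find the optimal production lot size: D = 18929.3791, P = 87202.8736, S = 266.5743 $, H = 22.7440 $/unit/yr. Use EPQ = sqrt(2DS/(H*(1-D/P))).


1 - D/P = 1 - 0.2171 = 0.7829
H*(1-D/P) = 17.8069
2DS = 10092171.9660
EPQ = sqrt(566756.4347) = 752.8323

752.8323 units


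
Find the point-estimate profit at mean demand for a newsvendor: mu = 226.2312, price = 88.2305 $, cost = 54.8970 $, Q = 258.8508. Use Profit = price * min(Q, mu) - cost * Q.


Sales at mu = min(258.8508, 226.2312) = 226.2312
Revenue = 88.2305 * 226.2312 = 19960.4919
Total cost = 54.8970 * 258.8508 = 14210.1324
Profit = 19960.4919 - 14210.1324 = 5750.3595

5750.3595 $


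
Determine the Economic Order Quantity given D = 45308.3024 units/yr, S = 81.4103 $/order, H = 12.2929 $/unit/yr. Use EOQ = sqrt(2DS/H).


2*D*S = 2 * 45308.3024 * 81.4103 = 7377124.9817
2*D*S/H = 600112.6652
EOQ = sqrt(600112.6652) = 774.6694

774.6694 units


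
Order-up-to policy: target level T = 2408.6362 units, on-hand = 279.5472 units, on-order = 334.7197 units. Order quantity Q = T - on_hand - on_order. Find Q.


Inventory position = OH + OO = 279.5472 + 334.7197 = 614.2669
Q = 2408.6362 - 614.2669 = 1794.3693

1794.3693 units


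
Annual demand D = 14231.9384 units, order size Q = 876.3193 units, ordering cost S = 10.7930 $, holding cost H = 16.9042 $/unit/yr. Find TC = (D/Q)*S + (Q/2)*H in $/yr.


Ordering cost = D*S/Q = 175.2846
Holding cost = Q*H/2 = 7406.7384
TC = 175.2846 + 7406.7384 = 7582.0230

7582.0230 $/yr


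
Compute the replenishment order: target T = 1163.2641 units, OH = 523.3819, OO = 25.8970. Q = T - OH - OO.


Inventory position = OH + OO = 523.3819 + 25.8970 = 549.2789
Q = 1163.2641 - 549.2789 = 613.9852

613.9852 units


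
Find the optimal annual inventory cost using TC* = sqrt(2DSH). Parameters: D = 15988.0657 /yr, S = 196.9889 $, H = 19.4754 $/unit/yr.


2*D*S*H = 122674433.5429
TC* = sqrt(122674433.5429) = 11075.8491

11075.8491 $/yr


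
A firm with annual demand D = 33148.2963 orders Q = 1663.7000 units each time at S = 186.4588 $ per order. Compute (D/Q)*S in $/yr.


Number of orders = D/Q = 19.9244
Cost = 19.9244 * 186.4588 = 3715.0878

3715.0878 $/yr


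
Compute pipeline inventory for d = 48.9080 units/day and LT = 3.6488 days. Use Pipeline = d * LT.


Pipeline = 48.9080 * 3.6488 = 178.4555

178.4555 units


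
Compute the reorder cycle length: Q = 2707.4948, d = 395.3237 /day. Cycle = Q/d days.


Cycle = 2707.4948 / 395.3237 = 6.8488

6.8488 days


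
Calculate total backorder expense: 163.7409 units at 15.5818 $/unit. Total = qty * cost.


Total = 163.7409 * 15.5818 = 2551.3780

2551.3780 $


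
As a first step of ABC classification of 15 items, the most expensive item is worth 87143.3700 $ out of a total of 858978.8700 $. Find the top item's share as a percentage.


Top item = 87143.3700
Total = 858978.8700
Percentage = 87143.3700 / 858978.8700 * 100 = 10.1450

10.1450%


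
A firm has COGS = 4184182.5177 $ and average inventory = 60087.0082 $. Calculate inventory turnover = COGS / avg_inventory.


Turnover = 4184182.5177 / 60087.0082 = 69.6354

69.6354


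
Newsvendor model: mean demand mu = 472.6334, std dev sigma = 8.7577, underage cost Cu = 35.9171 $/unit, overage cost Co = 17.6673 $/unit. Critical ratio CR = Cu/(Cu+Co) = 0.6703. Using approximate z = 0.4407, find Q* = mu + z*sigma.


CR = Cu/(Cu+Co) = 35.9171/(35.9171+17.6673) = 0.6703
z = 0.4407
Q* = 472.6334 + 0.4407 * 8.7577 = 476.4929

476.4929 units


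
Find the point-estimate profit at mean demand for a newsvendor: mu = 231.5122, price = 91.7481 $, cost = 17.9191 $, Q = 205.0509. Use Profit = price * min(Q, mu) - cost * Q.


Sales at mu = min(205.0509, 231.5122) = 205.0509
Revenue = 91.7481 * 205.0509 = 18813.0305
Total cost = 17.9191 * 205.0509 = 3674.3276
Profit = 18813.0305 - 3674.3276 = 15138.7029

15138.7029 $


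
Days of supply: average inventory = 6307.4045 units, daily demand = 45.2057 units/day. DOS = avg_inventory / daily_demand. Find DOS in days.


DOS = 6307.4045 / 45.2057 = 139.5268

139.5268 days


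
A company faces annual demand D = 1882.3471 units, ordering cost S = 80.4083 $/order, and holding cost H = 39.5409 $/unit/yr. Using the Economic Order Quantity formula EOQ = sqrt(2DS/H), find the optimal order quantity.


2*D*S = 2 * 1882.3471 * 80.4083 = 302712.6606
2*D*S/H = 7655.6846
EOQ = sqrt(7655.6846) = 87.4968

87.4968 units


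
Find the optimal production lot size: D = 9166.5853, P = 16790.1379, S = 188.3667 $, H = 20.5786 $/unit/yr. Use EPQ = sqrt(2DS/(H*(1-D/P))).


1 - D/P = 1 - 0.5460 = 0.4540
H*(1-D/P) = 9.3437
2DS = 3453358.8465
EPQ = sqrt(369592.1561) = 607.9409

607.9409 units


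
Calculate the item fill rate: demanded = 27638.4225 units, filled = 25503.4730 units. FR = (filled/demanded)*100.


FR = 25503.4730 / 27638.4225 * 100 = 92.2754

92.2754%


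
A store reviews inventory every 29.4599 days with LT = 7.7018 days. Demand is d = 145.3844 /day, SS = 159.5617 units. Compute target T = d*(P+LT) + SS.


P + LT = 37.1617
d*(P+LT) = 145.3844 * 37.1617 = 5402.7315
T = 5402.7315 + 159.5617 = 5562.2932

5562.2932 units


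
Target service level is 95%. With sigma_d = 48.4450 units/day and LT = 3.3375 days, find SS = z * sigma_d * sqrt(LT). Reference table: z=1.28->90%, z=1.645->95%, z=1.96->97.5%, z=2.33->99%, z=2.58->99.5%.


From the table, SL = 95% corresponds to z = 1.645
sqrt(LT) = sqrt(3.3375) = 1.8269
SS = 1.645 * 48.4450 * 1.8269 = 145.5880

145.5880 units


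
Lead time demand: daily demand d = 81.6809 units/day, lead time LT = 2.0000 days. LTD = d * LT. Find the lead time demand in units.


LTD = 81.6809 * 2.0000 = 163.3618

163.3618 units


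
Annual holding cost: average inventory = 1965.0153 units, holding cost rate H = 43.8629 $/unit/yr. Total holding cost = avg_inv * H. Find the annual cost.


Cost = 1965.0153 * 43.8629 = 86191.2696

86191.2696 $/yr


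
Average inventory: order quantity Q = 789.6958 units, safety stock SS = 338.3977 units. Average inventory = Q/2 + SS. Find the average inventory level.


Q/2 = 394.8479
Avg = 394.8479 + 338.3977 = 733.2456

733.2456 units


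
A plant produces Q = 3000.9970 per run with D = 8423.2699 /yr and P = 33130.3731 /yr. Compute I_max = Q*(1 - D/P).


D/P = 0.2542
1 - D/P = 0.7458
I_max = 3000.9970 * 0.7458 = 2238.0051

2238.0051 units


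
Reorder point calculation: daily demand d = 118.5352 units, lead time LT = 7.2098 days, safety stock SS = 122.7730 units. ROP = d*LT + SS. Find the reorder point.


d*LT = 118.5352 * 7.2098 = 854.6151
ROP = 854.6151 + 122.7730 = 977.3881

977.3881 units


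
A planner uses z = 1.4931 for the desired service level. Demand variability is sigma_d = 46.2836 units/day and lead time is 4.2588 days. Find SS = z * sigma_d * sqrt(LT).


sqrt(LT) = sqrt(4.2588) = 2.0637
SS = 1.4931 * 46.2836 * 2.0637 = 142.6132

142.6132 units


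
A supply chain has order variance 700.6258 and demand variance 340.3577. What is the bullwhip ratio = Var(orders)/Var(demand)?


BW = 700.6258 / 340.3577 = 2.0585

2.0585


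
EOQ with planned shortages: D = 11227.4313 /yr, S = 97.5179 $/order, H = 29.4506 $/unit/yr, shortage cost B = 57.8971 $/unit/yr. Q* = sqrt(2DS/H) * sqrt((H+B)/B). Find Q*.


sqrt(2DS/H) = 272.6781
sqrt((H+B)/B) = 1.2283
Q* = 272.6781 * 1.2283 = 334.9250

334.9250 units


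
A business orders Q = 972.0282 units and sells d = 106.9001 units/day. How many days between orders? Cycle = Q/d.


Cycle = 972.0282 / 106.9001 = 9.0929

9.0929 days


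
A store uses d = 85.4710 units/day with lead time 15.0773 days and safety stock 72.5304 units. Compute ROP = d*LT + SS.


d*LT = 85.4710 * 15.0773 = 1288.6719
ROP = 1288.6719 + 72.5304 = 1361.2023

1361.2023 units


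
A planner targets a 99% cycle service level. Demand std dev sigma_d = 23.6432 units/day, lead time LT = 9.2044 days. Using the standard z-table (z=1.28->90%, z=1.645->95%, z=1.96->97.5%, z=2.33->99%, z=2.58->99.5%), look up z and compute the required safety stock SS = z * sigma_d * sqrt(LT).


From the table, SL = 99% corresponds to z = 2.33
sqrt(LT) = sqrt(9.2044) = 3.0339
SS = 2.33 * 23.6432 * 3.0339 = 167.1321

167.1321 units


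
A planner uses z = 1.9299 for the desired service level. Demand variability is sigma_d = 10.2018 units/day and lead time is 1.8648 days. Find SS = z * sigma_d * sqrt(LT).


sqrt(LT) = sqrt(1.8648) = 1.3656
SS = 1.9299 * 10.2018 * 1.3656 = 26.8861

26.8861 units


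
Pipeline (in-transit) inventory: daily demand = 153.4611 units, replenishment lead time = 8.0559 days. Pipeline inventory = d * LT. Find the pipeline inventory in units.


Pipeline = 153.4611 * 8.0559 = 1236.2673

1236.2673 units
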